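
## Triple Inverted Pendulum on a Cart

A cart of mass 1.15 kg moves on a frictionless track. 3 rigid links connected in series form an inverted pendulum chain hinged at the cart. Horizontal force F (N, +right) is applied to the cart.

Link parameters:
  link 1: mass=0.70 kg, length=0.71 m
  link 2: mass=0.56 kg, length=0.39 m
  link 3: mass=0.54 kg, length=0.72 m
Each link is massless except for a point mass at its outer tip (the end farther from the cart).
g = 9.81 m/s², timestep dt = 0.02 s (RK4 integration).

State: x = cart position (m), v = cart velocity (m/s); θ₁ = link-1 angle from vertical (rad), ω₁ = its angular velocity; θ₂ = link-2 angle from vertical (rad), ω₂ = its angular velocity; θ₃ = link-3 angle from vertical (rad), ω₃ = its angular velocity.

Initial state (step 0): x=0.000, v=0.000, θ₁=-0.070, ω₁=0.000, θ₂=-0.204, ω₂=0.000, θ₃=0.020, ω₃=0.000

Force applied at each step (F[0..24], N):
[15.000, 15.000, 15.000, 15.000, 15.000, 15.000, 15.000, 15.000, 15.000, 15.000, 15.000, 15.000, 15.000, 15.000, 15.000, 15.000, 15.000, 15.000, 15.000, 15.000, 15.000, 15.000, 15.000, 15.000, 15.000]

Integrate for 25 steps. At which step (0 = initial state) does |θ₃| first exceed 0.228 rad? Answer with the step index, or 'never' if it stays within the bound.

Answer: 24

Derivation:
apply F[0]=+15.000 → step 1: x=0.003, v=0.279, θ₁=-0.074, ω₁=-0.365, θ₂=-0.206, ω₂=-0.232, θ₃=0.021, ω₃=0.098
apply F[1]=+15.000 → step 2: x=0.011, v=0.560, θ₁=-0.085, ω₁=-0.735, θ₂=-0.213, ω₂=-0.455, θ₃=0.024, ω₃=0.195
apply F[2]=+15.000 → step 3: x=0.025, v=0.842, θ₁=-0.103, ω₁=-1.118, θ₂=-0.224, ω₂=-0.657, θ₃=0.029, ω₃=0.288
apply F[3]=+15.000 → step 4: x=0.045, v=1.126, θ₁=-0.129, ω₁=-1.515, θ₂=-0.239, ω₂=-0.829, θ₃=0.035, ω₃=0.374
apply F[4]=+15.000 → step 5: x=0.070, v=1.409, θ₁=-0.164, ω₁=-1.929, θ₂=-0.257, ω₂=-0.958, θ₃=0.044, ω₃=0.446
apply F[5]=+15.000 → step 6: x=0.101, v=1.689, θ₁=-0.207, ω₁=-2.356, θ₂=-0.277, ω₂=-1.037, θ₃=0.053, ω₃=0.497
apply F[6]=+15.000 → step 7: x=0.138, v=1.959, θ₁=-0.258, ω₁=-2.787, θ₂=-0.298, ω₂=-1.063, θ₃=0.063, ω₃=0.517
apply F[7]=+15.000 → step 8: x=0.179, v=2.212, θ₁=-0.318, ω₁=-3.208, θ₂=-0.320, ω₂=-1.044, θ₃=0.074, ω₃=0.497
apply F[8]=+15.000 → step 9: x=0.226, v=2.441, θ₁=-0.386, ω₁=-3.602, θ₂=-0.340, ω₂=-0.998, θ₃=0.083, ω₃=0.433
apply F[9]=+15.000 → step 10: x=0.277, v=2.638, θ₁=-0.462, ω₁=-3.953, θ₂=-0.359, ω₂=-0.955, θ₃=0.091, ω₃=0.322
apply F[10]=+15.000 → step 11: x=0.331, v=2.799, θ₁=-0.544, ω₁=-4.248, θ₂=-0.378, ω₂=-0.949, θ₃=0.096, ω₃=0.171
apply F[11]=+15.000 → step 12: x=0.389, v=2.926, θ₁=-0.631, ω₁=-4.487, θ₂=-0.398, ω₂=-1.006, θ₃=0.097, ω₃=-0.011
apply F[12]=+15.000 → step 13: x=0.448, v=3.020, θ₁=-0.723, ω₁=-4.673, θ₂=-0.419, ω₂=-1.143, θ₃=0.095, ω₃=-0.214
apply F[13]=+15.000 → step 14: x=0.509, v=3.085, θ₁=-0.818, ω₁=-4.815, θ₂=-0.444, ω₂=-1.364, θ₃=0.089, ω₃=-0.430
apply F[14]=+15.000 → step 15: x=0.571, v=3.127, θ₁=-0.916, ω₁=-4.923, θ₂=-0.474, ω₂=-1.667, θ₃=0.078, ω₃=-0.656
apply F[15]=+15.000 → step 16: x=0.634, v=3.147, θ₁=-1.015, ω₁=-5.004, θ₂=-0.511, ω₂=-2.043, θ₃=0.062, ω₃=-0.890
apply F[16]=+15.000 → step 17: x=0.697, v=3.149, θ₁=-1.116, ω₁=-5.065, θ₂=-0.556, ω₂=-2.480, θ₃=0.042, ω₃=-1.135
apply F[17]=+15.000 → step 18: x=0.760, v=3.134, θ₁=-1.217, ω₁=-5.109, θ₂=-0.611, ω₂=-2.968, θ₃=0.017, ω₃=-1.395
apply F[18]=+15.000 → step 19: x=0.822, v=3.103, θ₁=-1.320, ω₁=-5.136, θ₂=-0.675, ω₂=-3.495, θ₃=-0.014, ω₃=-1.677
apply F[19]=+15.000 → step 20: x=0.884, v=3.055, θ₁=-1.423, ω₁=-5.147, θ₂=-0.751, ω₂=-4.048, θ₃=-0.051, ω₃=-1.990
apply F[20]=+15.000 → step 21: x=0.945, v=2.993, θ₁=-1.526, ω₁=-5.141, θ₂=-0.837, ω₂=-4.613, θ₃=-0.094, ω₃=-2.343
apply F[21]=+15.000 → step 22: x=1.004, v=2.915, θ₁=-1.628, ω₁=-5.116, θ₂=-0.935, ω₂=-5.177, θ₃=-0.145, ω₃=-2.747
apply F[22]=+15.000 → step 23: x=1.061, v=2.823, θ₁=-1.730, ω₁=-5.074, θ₂=-1.044, ω₂=-5.722, θ₃=-0.204, ω₃=-3.215
apply F[23]=+15.000 → step 24: x=1.116, v=2.717, θ₁=-1.831, ω₁=-5.014, θ₂=-1.164, ω₂=-6.229, θ₃=-0.274, ω₃=-3.756
apply F[24]=+15.000 → step 25: x=1.170, v=2.596, θ₁=-1.931, ω₁=-4.940, θ₂=-1.293, ω₂=-6.671, θ₃=-0.355, ω₃=-4.381
|θ₃| = 0.274 > 0.228 first at step 24.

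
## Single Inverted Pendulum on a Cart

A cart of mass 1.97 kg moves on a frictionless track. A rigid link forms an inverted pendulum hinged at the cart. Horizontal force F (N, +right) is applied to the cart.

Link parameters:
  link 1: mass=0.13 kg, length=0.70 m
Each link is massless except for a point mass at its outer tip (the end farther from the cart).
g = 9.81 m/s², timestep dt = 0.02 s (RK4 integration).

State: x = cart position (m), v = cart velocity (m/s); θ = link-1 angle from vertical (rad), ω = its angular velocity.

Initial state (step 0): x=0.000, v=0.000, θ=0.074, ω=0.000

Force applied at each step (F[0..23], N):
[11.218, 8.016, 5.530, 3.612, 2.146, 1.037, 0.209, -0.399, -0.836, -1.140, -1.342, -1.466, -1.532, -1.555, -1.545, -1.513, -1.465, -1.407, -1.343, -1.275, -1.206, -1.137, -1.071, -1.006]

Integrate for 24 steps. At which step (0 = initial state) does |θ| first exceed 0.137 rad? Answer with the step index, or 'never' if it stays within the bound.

apply F[0]=+11.218 → step 1: x=0.001, v=0.113, θ=0.073, ω=-0.140
apply F[1]=+8.016 → step 2: x=0.004, v=0.193, θ=0.069, ω=-0.235
apply F[2]=+5.530 → step 3: x=0.009, v=0.249, θ=0.064, ω=-0.295
apply F[3]=+3.612 → step 4: x=0.014, v=0.285, θ=0.057, ω=-0.329
apply F[4]=+2.146 → step 5: x=0.020, v=0.306, θ=0.051, ω=-0.344
apply F[5]=+1.037 → step 6: x=0.026, v=0.316, θ=0.044, ω=-0.345
apply F[6]=+0.209 → step 7: x=0.032, v=0.317, θ=0.037, ω=-0.336
apply F[7]=-0.399 → step 8: x=0.039, v=0.313, θ=0.030, ω=-0.321
apply F[8]=-0.836 → step 9: x=0.045, v=0.304, θ=0.024, ω=-0.300
apply F[9]=-1.140 → step 10: x=0.051, v=0.292, θ=0.018, ω=-0.278
apply F[10]=-1.342 → step 11: x=0.056, v=0.278, θ=0.013, ω=-0.253
apply F[11]=-1.466 → step 12: x=0.062, v=0.263, θ=0.008, ω=-0.229
apply F[12]=-1.532 → step 13: x=0.067, v=0.247, θ=0.004, ω=-0.205
apply F[13]=-1.555 → step 14: x=0.072, v=0.232, θ=-0.000, ω=-0.182
apply F[14]=-1.545 → step 15: x=0.076, v=0.216, θ=-0.003, ω=-0.160
apply F[15]=-1.513 → step 16: x=0.080, v=0.201, θ=-0.006, ω=-0.140
apply F[16]=-1.465 → step 17: x=0.084, v=0.186, θ=-0.009, ω=-0.121
apply F[17]=-1.407 → step 18: x=0.088, v=0.172, θ=-0.011, ω=-0.103
apply F[18]=-1.343 → step 19: x=0.091, v=0.158, θ=-0.013, ω=-0.087
apply F[19]=-1.275 → step 20: x=0.094, v=0.146, θ=-0.015, ω=-0.073
apply F[20]=-1.206 → step 21: x=0.097, v=0.134, θ=-0.016, ω=-0.060
apply F[21]=-1.137 → step 22: x=0.100, v=0.122, θ=-0.017, ω=-0.049
apply F[22]=-1.071 → step 23: x=0.102, v=0.112, θ=-0.018, ω=-0.039
apply F[23]=-1.006 → step 24: x=0.104, v=0.102, θ=-0.019, ω=-0.029
max |θ| = 0.074 ≤ 0.137 over all 25 states.

Answer: never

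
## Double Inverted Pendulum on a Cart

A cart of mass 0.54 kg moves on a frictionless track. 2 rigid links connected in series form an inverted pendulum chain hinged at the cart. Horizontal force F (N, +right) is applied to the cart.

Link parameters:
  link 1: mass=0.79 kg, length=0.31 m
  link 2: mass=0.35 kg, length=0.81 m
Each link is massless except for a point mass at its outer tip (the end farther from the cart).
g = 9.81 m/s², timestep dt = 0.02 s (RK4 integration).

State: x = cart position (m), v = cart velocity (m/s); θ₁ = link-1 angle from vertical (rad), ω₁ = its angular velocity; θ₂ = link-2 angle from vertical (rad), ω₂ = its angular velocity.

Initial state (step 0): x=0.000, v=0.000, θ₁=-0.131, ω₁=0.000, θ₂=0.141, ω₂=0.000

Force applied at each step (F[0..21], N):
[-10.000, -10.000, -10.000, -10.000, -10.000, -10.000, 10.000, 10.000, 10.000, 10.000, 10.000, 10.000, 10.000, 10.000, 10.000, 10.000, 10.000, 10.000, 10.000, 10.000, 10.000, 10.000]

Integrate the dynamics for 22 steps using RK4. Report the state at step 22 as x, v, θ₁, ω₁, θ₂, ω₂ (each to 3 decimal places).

apply F[0]=-10.000 → step 1: x=-0.003, v=-0.309, θ₁=-0.123, ω₁=0.826, θ₂=0.142, ω₂=0.107
apply F[1]=-10.000 → step 2: x=-0.012, v=-0.629, θ₁=-0.098, ω₁=1.706, θ₂=0.145, ω₂=0.203
apply F[2]=-10.000 → step 3: x=-0.028, v=-0.969, θ₁=-0.054, ω₁=2.692, θ₂=0.150, ω₂=0.278
apply F[3]=-10.000 → step 4: x=-0.051, v=-1.332, θ₁=0.011, ω₁=3.813, θ₂=0.156, ω₂=0.321
apply F[4]=-10.000 → step 5: x=-0.082, v=-1.707, θ₁=0.099, ω₁=5.045, θ₂=0.163, ω₂=0.332
apply F[5]=-10.000 → step 6: x=-0.119, v=-2.055, θ₁=0.213, ω₁=6.253, θ₂=0.169, ω₂=0.333
apply F[6]=+10.000 → step 7: x=-0.157, v=-1.725, θ₁=0.329, ω₁=5.406, θ₂=0.176, ω₂=0.320
apply F[7]=+10.000 → step 8: x=-0.189, v=-1.449, θ₁=0.431, ω₁=4.848, θ₂=0.182, ω₂=0.277
apply F[8]=+10.000 → step 9: x=-0.215, v=-1.215, θ₁=0.524, ω₁=4.525, θ₂=0.187, ω₂=0.204
apply F[9]=+10.000 → step 10: x=-0.238, v=-1.009, θ₁=0.613, ω₁=4.377, θ₂=0.190, ω₂=0.108
apply F[10]=+10.000 → step 11: x=-0.256, v=-0.820, θ₁=0.700, ω₁=4.360, θ₂=0.191, ω₂=-0.004
apply F[11]=+10.000 → step 12: x=-0.270, v=-0.638, θ₁=0.788, ω₁=4.440, θ₂=0.190, ω₂=-0.127
apply F[12]=+10.000 → step 13: x=-0.281, v=-0.456, θ₁=0.878, ω₁=4.596, θ₂=0.186, ω₂=-0.256
apply F[13]=+10.000 → step 14: x=-0.289, v=-0.268, θ₁=0.972, ω₁=4.813, θ₂=0.179, ω₂=-0.387
apply F[14]=+10.000 → step 15: x=-0.292, v=-0.070, θ₁=1.071, ω₁=5.084, θ₂=0.170, ω₂=-0.514
apply F[15]=+10.000 → step 16: x=-0.291, v=0.144, θ₁=1.176, ω₁=5.407, θ₂=0.159, ω₂=-0.634
apply F[16]=+10.000 → step 17: x=-0.286, v=0.379, θ₁=1.288, ω₁=5.786, θ₂=0.145, ω₂=-0.741
apply F[17]=+10.000 → step 18: x=-0.276, v=0.640, θ₁=1.408, ω₁=6.233, θ₂=0.129, ω₂=-0.829
apply F[18]=+10.000 → step 19: x=-0.260, v=0.936, θ₁=1.538, ω₁=6.769, θ₂=0.112, ω₂=-0.891
apply F[19]=+10.000 → step 20: x=-0.238, v=1.276, θ₁=1.679, ω₁=7.432, θ₂=0.094, ω₂=-0.916
apply F[20]=+10.000 → step 21: x=-0.209, v=1.678, θ₁=1.836, ω₁=8.285, θ₂=0.076, ω₂=-0.889
apply F[21]=+10.000 → step 22: x=-0.171, v=2.172, θ₁=2.013, ω₁=9.446, θ₂=0.059, ω₂=-0.782

Answer: x=-0.171, v=2.172, θ₁=2.013, ω₁=9.446, θ₂=0.059, ω₂=-0.782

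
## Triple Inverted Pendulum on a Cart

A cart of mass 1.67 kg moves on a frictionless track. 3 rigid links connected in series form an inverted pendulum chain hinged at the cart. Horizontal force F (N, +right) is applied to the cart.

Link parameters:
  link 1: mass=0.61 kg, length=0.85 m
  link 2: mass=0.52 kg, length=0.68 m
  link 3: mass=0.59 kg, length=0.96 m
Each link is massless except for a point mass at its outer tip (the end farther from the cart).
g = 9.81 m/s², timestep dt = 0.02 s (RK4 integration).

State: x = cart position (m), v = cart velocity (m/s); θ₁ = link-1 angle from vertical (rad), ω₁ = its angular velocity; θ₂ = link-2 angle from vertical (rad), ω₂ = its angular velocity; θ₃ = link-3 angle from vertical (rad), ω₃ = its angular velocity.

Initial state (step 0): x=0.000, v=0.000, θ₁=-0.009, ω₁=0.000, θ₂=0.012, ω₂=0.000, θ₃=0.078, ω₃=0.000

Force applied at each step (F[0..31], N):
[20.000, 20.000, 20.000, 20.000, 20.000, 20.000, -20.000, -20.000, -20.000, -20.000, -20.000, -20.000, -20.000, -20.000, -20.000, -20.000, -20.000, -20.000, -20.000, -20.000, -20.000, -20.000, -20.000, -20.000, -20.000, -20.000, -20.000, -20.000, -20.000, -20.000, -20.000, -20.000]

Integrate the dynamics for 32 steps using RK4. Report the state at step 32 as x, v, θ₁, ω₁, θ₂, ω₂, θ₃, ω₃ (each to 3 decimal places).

Answer: x=-0.466, v=-3.516, θ₁=-0.457, ω₁=2.266, θ₂=1.628, ω₂=6.813, θ₃=0.361, ω₃=2.341

Derivation:
apply F[0]=+20.000 → step 1: x=0.002, v=0.241, θ₁=-0.012, ω₁=-0.295, θ₂=0.012, ω₂=-0.004, θ₃=0.078, ω₃=0.028
apply F[1]=+20.000 → step 2: x=0.010, v=0.484, θ₁=-0.021, ω₁=-0.596, θ₂=0.012, ω₂=-0.003, θ₃=0.079, ω₃=0.056
apply F[2]=+20.000 → step 3: x=0.022, v=0.729, θ₁=-0.036, ω₁=-0.905, θ₂=0.012, ω₂=0.006, θ₃=0.081, ω₃=0.083
apply F[3]=+20.000 → step 4: x=0.039, v=0.976, θ₁=-0.057, ω₁=-1.226, θ₂=0.012, ω₂=0.027, θ₃=0.082, ω₃=0.108
apply F[4]=+20.000 → step 5: x=0.061, v=1.226, θ₁=-0.085, ω₁=-1.561, θ₂=0.013, ω₂=0.059, θ₃=0.085, ω₃=0.130
apply F[5]=+20.000 → step 6: x=0.088, v=1.477, θ₁=-0.120, ω₁=-1.906, θ₂=0.015, ω₂=0.100, θ₃=0.088, ω₃=0.149
apply F[6]=-20.000 → step 7: x=0.115, v=1.260, θ₁=-0.156, ω₁=-1.737, θ₂=0.017, ω₂=0.183, θ₃=0.091, ω₃=0.174
apply F[7]=-20.000 → step 8: x=0.138, v=1.051, θ₁=-0.189, ω₁=-1.602, θ₂=0.022, ω₂=0.297, θ₃=0.095, ω₃=0.201
apply F[8]=-20.000 → step 9: x=0.157, v=0.848, θ₁=-0.220, ω₁=-1.497, θ₂=0.029, ω₂=0.442, θ₃=0.099, ω₃=0.228
apply F[9]=-20.000 → step 10: x=0.172, v=0.650, θ₁=-0.249, ω₁=-1.420, θ₂=0.040, ω₂=0.617, θ₃=0.104, ω₃=0.253
apply F[10]=-20.000 → step 11: x=0.183, v=0.457, θ₁=-0.277, ω₁=-1.366, θ₂=0.054, ω₂=0.819, θ₃=0.109, ω₃=0.274
apply F[11]=-20.000 → step 12: x=0.191, v=0.267, θ₁=-0.304, ω₁=-1.330, θ₂=0.073, ω₂=1.047, θ₃=0.115, ω₃=0.290
apply F[12]=-20.000 → step 13: x=0.194, v=0.079, θ₁=-0.331, ω₁=-1.309, θ₂=0.096, ω₂=1.297, θ₃=0.121, ω₃=0.301
apply F[13]=-20.000 → step 14: x=0.194, v=-0.109, θ₁=-0.357, ω₁=-1.296, θ₂=0.125, ω₂=1.567, θ₃=0.127, ω₃=0.304
apply F[14]=-20.000 → step 15: x=0.190, v=-0.297, θ₁=-0.382, ω₁=-1.285, θ₂=0.159, ω₂=1.851, θ₃=0.133, ω₃=0.302
apply F[15]=-20.000 → step 16: x=0.182, v=-0.486, θ₁=-0.408, ω₁=-1.270, θ₂=0.199, ω₂=2.144, θ₃=0.139, ω₃=0.293
apply F[16]=-20.000 → step 17: x=0.170, v=-0.676, θ₁=-0.433, ω₁=-1.246, θ₂=0.245, ω₂=2.442, θ₃=0.144, ω₃=0.282
apply F[17]=-20.000 → step 18: x=0.155, v=-0.869, θ₁=-0.458, ω₁=-1.207, θ₂=0.297, ω₂=2.739, θ₃=0.150, ω₃=0.269
apply F[18]=-20.000 → step 19: x=0.135, v=-1.063, θ₁=-0.481, ω₁=-1.149, θ₂=0.354, ω₂=3.034, θ₃=0.155, ω₃=0.259
apply F[19]=-20.000 → step 20: x=0.112, v=-1.259, θ₁=-0.503, ω₁=-1.069, θ₂=0.418, ω₂=3.325, θ₃=0.160, ω₃=0.255
apply F[20]=-20.000 → step 21: x=0.085, v=-1.455, θ₁=-0.524, ω₁=-0.964, θ₂=0.487, ω₂=3.610, θ₃=0.165, ω₃=0.261
apply F[21]=-20.000 → step 22: x=0.054, v=-1.652, θ₁=-0.542, ω₁=-0.833, θ₂=0.562, ω₂=3.892, θ₃=0.171, ω₃=0.282
apply F[22]=-20.000 → step 23: x=0.019, v=-1.847, θ₁=-0.557, ω₁=-0.673, θ₂=0.643, ω₂=4.171, θ₃=0.177, ω₃=0.321
apply F[23]=-20.000 → step 24: x=-0.020, v=-2.042, θ₁=-0.569, ω₁=-0.484, θ₂=0.729, ω₂=4.450, θ₃=0.184, ω₃=0.385
apply F[24]=-20.000 → step 25: x=-0.063, v=-2.235, θ₁=-0.576, ω₁=-0.263, θ₂=0.821, ω₂=4.731, θ₃=0.192, ω₃=0.476
apply F[25]=-20.000 → step 26: x=-0.109, v=-2.425, θ₁=-0.579, ω₁=-0.010, θ₂=0.919, ω₂=5.016, θ₃=0.203, ω₃=0.602
apply F[26]=-20.000 → step 27: x=-0.160, v=-2.612, θ₁=-0.576, ω₁=0.278, θ₂=1.022, ω₂=5.307, θ₃=0.217, ω₃=0.766
apply F[27]=-20.000 → step 28: x=-0.214, v=-2.796, θ₁=-0.568, ω₁=0.601, θ₂=1.131, ω₂=5.605, θ₃=0.234, ω₃=0.975
apply F[28]=-20.000 → step 29: x=-0.271, v=-2.978, θ₁=-0.552, ω₁=0.961, θ₂=1.246, ω₂=5.909, θ₃=0.256, ω₃=1.233
apply F[29]=-20.000 → step 30: x=-0.333, v=-3.157, θ₁=-0.529, ω₁=1.359, θ₂=1.367, ω₂=6.216, θ₃=0.284, ω₃=1.545
apply F[30]=-20.000 → step 31: x=-0.398, v=-3.336, θ₁=-0.497, ω₁=1.794, θ₂=1.495, ω₂=6.521, θ₃=0.318, ω₃=1.914
apply F[31]=-20.000 → step 32: x=-0.466, v=-3.516, θ₁=-0.457, ω₁=2.266, θ₂=1.628, ω₂=6.813, θ₃=0.361, ω₃=2.341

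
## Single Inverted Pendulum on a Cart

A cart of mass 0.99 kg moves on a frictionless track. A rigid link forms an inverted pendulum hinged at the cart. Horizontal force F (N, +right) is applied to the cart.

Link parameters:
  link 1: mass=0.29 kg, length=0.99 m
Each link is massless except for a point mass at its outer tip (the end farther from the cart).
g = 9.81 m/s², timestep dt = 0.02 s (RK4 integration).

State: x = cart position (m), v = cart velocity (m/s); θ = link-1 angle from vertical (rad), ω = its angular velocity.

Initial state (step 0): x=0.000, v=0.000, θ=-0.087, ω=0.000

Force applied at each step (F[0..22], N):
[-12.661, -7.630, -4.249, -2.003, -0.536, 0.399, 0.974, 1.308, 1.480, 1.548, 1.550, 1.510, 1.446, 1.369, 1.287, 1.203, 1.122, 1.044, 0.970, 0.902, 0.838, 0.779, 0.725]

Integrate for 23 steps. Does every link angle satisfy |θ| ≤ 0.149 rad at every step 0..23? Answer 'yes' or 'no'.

Answer: yes

Derivation:
apply F[0]=-12.661 → step 1: x=-0.003, v=-0.250, θ=-0.085, ω=0.235
apply F[1]=-7.630 → step 2: x=-0.009, v=-0.400, θ=-0.079, ω=0.369
apply F[2]=-4.249 → step 3: x=-0.018, v=-0.481, θ=-0.071, ω=0.436
apply F[3]=-2.003 → step 4: x=-0.028, v=-0.518, θ=-0.062, ω=0.460
apply F[4]=-0.536 → step 5: x=-0.038, v=-0.525, θ=-0.052, ω=0.456
apply F[5]=+0.399 → step 6: x=-0.049, v=-0.515, θ=-0.044, ω=0.436
apply F[6]=+0.974 → step 7: x=-0.059, v=-0.493, θ=-0.035, ω=0.406
apply F[7]=+1.308 → step 8: x=-0.068, v=-0.465, θ=-0.027, ω=0.372
apply F[8]=+1.480 → step 9: x=-0.077, v=-0.433, θ=-0.020, ω=0.335
apply F[9]=+1.548 → step 10: x=-0.086, v=-0.401, θ=-0.014, ω=0.299
apply F[10]=+1.550 → step 11: x=-0.093, v=-0.369, θ=-0.008, ω=0.265
apply F[11]=+1.510 → step 12: x=-0.100, v=-0.338, θ=-0.003, ω=0.233
apply F[12]=+1.446 → step 13: x=-0.107, v=-0.309, θ=0.001, ω=0.203
apply F[13]=+1.369 → step 14: x=-0.113, v=-0.282, θ=0.005, ω=0.176
apply F[14]=+1.287 → step 15: x=-0.118, v=-0.256, θ=0.008, ω=0.151
apply F[15]=+1.203 → step 16: x=-0.123, v=-0.232, θ=0.011, ω=0.129
apply F[16]=+1.122 → step 17: x=-0.127, v=-0.210, θ=0.013, ω=0.109
apply F[17]=+1.044 → step 18: x=-0.131, v=-0.190, θ=0.015, ω=0.092
apply F[18]=+0.970 → step 19: x=-0.135, v=-0.171, θ=0.017, ω=0.076
apply F[19]=+0.902 → step 20: x=-0.138, v=-0.154, θ=0.018, ω=0.062
apply F[20]=+0.838 → step 21: x=-0.141, v=-0.138, θ=0.019, ω=0.050
apply F[21]=+0.779 → step 22: x=-0.144, v=-0.124, θ=0.020, ω=0.039
apply F[22]=+0.725 → step 23: x=-0.146, v=-0.110, θ=0.021, ω=0.030
Max |angle| over trajectory = 0.087 rad; bound = 0.149 → within bound.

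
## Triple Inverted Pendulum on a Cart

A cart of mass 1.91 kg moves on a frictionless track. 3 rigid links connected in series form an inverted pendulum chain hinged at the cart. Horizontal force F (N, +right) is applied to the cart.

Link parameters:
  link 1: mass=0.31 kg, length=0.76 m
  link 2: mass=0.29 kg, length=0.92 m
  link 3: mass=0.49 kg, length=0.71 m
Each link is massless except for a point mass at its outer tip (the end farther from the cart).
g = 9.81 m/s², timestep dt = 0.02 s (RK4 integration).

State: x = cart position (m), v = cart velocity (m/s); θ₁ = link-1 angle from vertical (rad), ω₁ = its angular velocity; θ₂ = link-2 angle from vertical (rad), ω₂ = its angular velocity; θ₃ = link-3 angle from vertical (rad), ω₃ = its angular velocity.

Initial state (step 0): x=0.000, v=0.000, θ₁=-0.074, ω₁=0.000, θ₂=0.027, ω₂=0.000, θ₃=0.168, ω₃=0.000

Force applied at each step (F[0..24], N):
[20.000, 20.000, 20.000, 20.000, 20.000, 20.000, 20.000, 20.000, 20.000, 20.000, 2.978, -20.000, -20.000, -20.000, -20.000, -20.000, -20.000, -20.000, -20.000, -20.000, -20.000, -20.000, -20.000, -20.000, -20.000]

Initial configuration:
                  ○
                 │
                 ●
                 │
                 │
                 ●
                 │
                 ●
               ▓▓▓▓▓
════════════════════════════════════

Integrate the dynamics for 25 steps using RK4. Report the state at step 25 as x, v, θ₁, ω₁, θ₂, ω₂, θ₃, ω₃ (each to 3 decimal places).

Answer: x=0.469, v=-0.745, θ₁=-1.645, ω₁=-5.147, θ₂=0.197, ω₂=0.309, θ₃=0.375, ω₃=0.494

Derivation:
apply F[0]=+20.000 → step 1: x=0.002, v=0.217, θ₁=-0.078, ω₁=-0.360, θ₂=0.027, ω₂=0.023, θ₃=0.169, ω₃=0.089
apply F[1]=+20.000 → step 2: x=0.009, v=0.434, θ₁=-0.088, ω₁=-0.725, θ₂=0.028, ω₂=0.051, θ₃=0.172, ω₃=0.176
apply F[2]=+20.000 → step 3: x=0.020, v=0.652, θ₁=-0.107, ω₁=-1.097, θ₂=0.029, ω₂=0.084, θ₃=0.176, ω₃=0.258
apply F[3]=+20.000 → step 4: x=0.035, v=0.870, θ₁=-0.132, ω₁=-1.476, θ₂=0.031, ω₂=0.124, θ₃=0.182, ω₃=0.330
apply F[4]=+20.000 → step 5: x=0.054, v=1.088, θ₁=-0.166, ω₁=-1.860, θ₂=0.034, ω₂=0.169, θ₃=0.189, ω₃=0.389
apply F[5]=+20.000 → step 6: x=0.078, v=1.306, θ₁=-0.207, ω₁=-2.241, θ₂=0.038, ω₂=0.212, θ₃=0.197, ω₃=0.432
apply F[6]=+20.000 → step 7: x=0.107, v=1.520, θ₁=-0.255, ω₁=-2.609, θ₂=0.043, ω₂=0.243, θ₃=0.206, ω₃=0.456
apply F[7]=+20.000 → step 8: x=0.139, v=1.731, θ₁=-0.311, ω₁=-2.953, θ₂=0.048, ω₂=0.251, θ₃=0.215, ω₃=0.460
apply F[8]=+20.000 → step 9: x=0.176, v=1.936, θ₁=-0.373, ω₁=-3.266, θ₂=0.053, ω₂=0.223, θ₃=0.224, ω₃=0.446
apply F[9]=+20.000 → step 10: x=0.216, v=2.134, θ₁=-0.441, ω₁=-3.541, θ₂=0.056, ω₂=0.152, θ₃=0.233, ω₃=0.417
apply F[10]=+2.978 → step 11: x=0.259, v=2.160, θ₁=-0.513, ω₁=-3.659, θ₂=0.059, ω₂=0.117, θ₃=0.241, ω₃=0.404
apply F[11]=-20.000 → step 12: x=0.301, v=1.961, θ₁=-0.586, ω₁=-3.626, θ₂=0.062, ω₂=0.189, θ₃=0.250, ω₃=0.425
apply F[12]=-20.000 → step 13: x=0.338, v=1.764, θ₁=-0.659, ω₁=-3.622, θ₂=0.067, ω₂=0.268, θ₃=0.258, ω₃=0.444
apply F[13]=-20.000 → step 14: x=0.371, v=1.567, θ₁=-0.731, ω₁=-3.640, θ₂=0.073, ω₂=0.349, θ₃=0.267, ω₃=0.460
apply F[14]=-20.000 → step 15: x=0.401, v=1.369, θ₁=-0.804, ω₁=-3.678, θ₂=0.081, ω₂=0.429, θ₃=0.277, ω₃=0.474
apply F[15]=-20.000 → step 16: x=0.426, v=1.171, θ₁=-0.878, ω₁=-3.732, θ₂=0.090, ω₂=0.503, θ₃=0.286, ω₃=0.484
apply F[16]=-20.000 → step 17: x=0.447, v=0.971, θ₁=-0.954, ω₁=-3.802, θ₂=0.101, ω₂=0.569, θ₃=0.296, ω₃=0.490
apply F[17]=-20.000 → step 18: x=0.465, v=0.769, θ₁=-1.031, ω₁=-3.887, θ₂=0.113, ω₂=0.623, θ₃=0.306, ω₃=0.494
apply F[18]=-20.000 → step 19: x=0.478, v=0.565, θ₁=-1.109, ω₁=-3.989, θ₂=0.125, ω₂=0.662, θ₃=0.316, ω₃=0.495
apply F[19]=-20.000 → step 20: x=0.487, v=0.359, θ₁=-1.190, ω₁=-4.109, θ₂=0.139, ω₂=0.682, θ₃=0.326, ω₃=0.494
apply F[20]=-20.000 → step 21: x=0.492, v=0.149, θ₁=-1.274, ω₁=-4.250, θ₂=0.153, ω₂=0.680, θ₃=0.336, ω₃=0.492
apply F[21]=-20.000 → step 22: x=0.493, v=-0.065, θ₁=-1.360, ω₁=-4.417, θ₂=0.166, ω₂=0.650, θ₃=0.345, ω₃=0.489
apply F[22]=-20.000 → step 23: x=0.490, v=-0.285, θ₁=-1.451, ω₁=-4.616, θ₂=0.178, ω₂=0.584, θ₃=0.355, ω₃=0.488
apply F[23]=-20.000 → step 24: x=0.482, v=-0.510, θ₁=-1.545, ω₁=-4.856, θ₂=0.189, ω₂=0.475, θ₃=0.365, ω₃=0.489
apply F[24]=-20.000 → step 25: x=0.469, v=-0.745, θ₁=-1.645, ω₁=-5.147, θ₂=0.197, ω₂=0.309, θ₃=0.375, ω₃=0.494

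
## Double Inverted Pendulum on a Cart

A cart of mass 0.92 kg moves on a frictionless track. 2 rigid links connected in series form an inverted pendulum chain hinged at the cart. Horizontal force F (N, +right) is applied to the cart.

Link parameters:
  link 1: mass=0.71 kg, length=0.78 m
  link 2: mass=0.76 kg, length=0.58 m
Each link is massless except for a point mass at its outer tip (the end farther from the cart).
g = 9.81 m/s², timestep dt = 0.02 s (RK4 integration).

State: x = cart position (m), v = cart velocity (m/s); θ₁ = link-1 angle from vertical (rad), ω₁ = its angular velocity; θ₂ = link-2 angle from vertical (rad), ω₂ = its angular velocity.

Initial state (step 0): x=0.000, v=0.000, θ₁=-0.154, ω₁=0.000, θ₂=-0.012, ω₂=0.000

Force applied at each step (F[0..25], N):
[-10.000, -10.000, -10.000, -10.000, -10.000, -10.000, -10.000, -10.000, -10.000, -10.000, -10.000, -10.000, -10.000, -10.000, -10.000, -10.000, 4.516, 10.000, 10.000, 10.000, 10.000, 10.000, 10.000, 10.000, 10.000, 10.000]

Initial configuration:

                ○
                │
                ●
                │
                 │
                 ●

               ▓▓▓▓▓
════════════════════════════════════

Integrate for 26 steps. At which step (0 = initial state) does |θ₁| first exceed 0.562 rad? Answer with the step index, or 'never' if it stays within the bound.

apply F[0]=-10.000 → step 1: x=-0.002, v=-0.165, θ₁=-0.153, ω₁=0.129, θ₂=-0.011, ω₂=0.108
apply F[1]=-10.000 → step 2: x=-0.007, v=-0.331, θ₁=-0.149, ω₁=0.261, θ₂=-0.008, ω₂=0.216
apply F[2]=-10.000 → step 3: x=-0.015, v=-0.499, θ₁=-0.142, ω₁=0.398, θ₂=-0.002, ω₂=0.322
apply F[3]=-10.000 → step 4: x=-0.027, v=-0.671, θ₁=-0.133, ω₁=0.542, θ₂=0.005, ω₂=0.425
apply F[4]=-10.000 → step 5: x=-0.042, v=-0.847, θ₁=-0.121, ω₁=0.695, θ₂=0.015, ω₂=0.525
apply F[5]=-10.000 → step 6: x=-0.060, v=-1.028, θ₁=-0.105, ω₁=0.862, θ₂=0.026, ω₂=0.620
apply F[6]=-10.000 → step 7: x=-0.083, v=-1.216, θ₁=-0.086, ω₁=1.045, θ₂=0.039, ω₂=0.709
apply F[7]=-10.000 → step 8: x=-0.109, v=-1.411, θ₁=-0.063, ω₁=1.246, θ₂=0.054, ω₂=0.788
apply F[8]=-10.000 → step 9: x=-0.139, v=-1.615, θ₁=-0.036, ω₁=1.469, θ₂=0.071, ω₂=0.857
apply F[9]=-10.000 → step 10: x=-0.174, v=-1.827, θ₁=-0.004, ω₁=1.715, θ₂=0.089, ω₂=0.912
apply F[10]=-10.000 → step 11: x=-0.213, v=-2.047, θ₁=0.033, ω₁=1.986, θ₂=0.107, ω₂=0.952
apply F[11]=-10.000 → step 12: x=-0.256, v=-2.274, θ₁=0.075, ω₁=2.281, θ₂=0.127, ω₂=0.976
apply F[12]=-10.000 → step 13: x=-0.304, v=-2.503, θ₁=0.124, ω₁=2.594, θ₂=0.146, ω₂=0.986
apply F[13]=-10.000 → step 14: x=-0.356, v=-2.728, θ₁=0.179, ω₁=2.917, θ₂=0.166, ω₂=0.987
apply F[14]=-10.000 → step 15: x=-0.413, v=-2.943, θ₁=0.241, ω₁=3.238, θ₂=0.186, ω₂=0.989
apply F[15]=-10.000 → step 16: x=-0.473, v=-3.139, θ₁=0.309, ω₁=3.542, θ₂=0.206, ω₂=1.003
apply F[16]=+4.516 → step 17: x=-0.535, v=-3.049, θ₁=0.379, ω₁=3.519, θ₂=0.226, ω₂=0.996
apply F[17]=+10.000 → step 18: x=-0.594, v=-2.868, θ₁=0.449, ω₁=3.421, θ₂=0.245, ω₂=0.960
apply F[18]=+10.000 → step 19: x=-0.650, v=-2.699, θ₁=0.516, ω₁=3.363, θ₂=0.264, ω₂=0.908
apply F[19]=+10.000 → step 20: x=-0.702, v=-2.537, θ₁=0.583, ω₁=3.341, θ₂=0.281, ω₂=0.843
apply F[20]=+10.000 → step 21: x=-0.752, v=-2.380, θ₁=0.650, ω₁=3.348, θ₂=0.298, ω₂=0.767
apply F[21]=+10.000 → step 22: x=-0.798, v=-2.225, θ₁=0.717, ω₁=3.380, θ₂=0.312, ω₂=0.686
apply F[22]=+10.000 → step 23: x=-0.841, v=-2.069, θ₁=0.786, ω₁=3.433, θ₂=0.325, ω₂=0.602
apply F[23]=+10.000 → step 24: x=-0.880, v=-1.909, θ₁=0.855, ω₁=3.505, θ₂=0.336, ω₂=0.519
apply F[24]=+10.000 → step 25: x=-0.917, v=-1.744, θ₁=0.926, ω₁=3.592, θ₂=0.346, ω₂=0.441
apply F[25]=+10.000 → step 26: x=-0.950, v=-1.571, θ₁=0.999, ω₁=3.693, θ₂=0.354, ω₂=0.371
|θ₁| = 0.583 > 0.562 first at step 20.

Answer: 20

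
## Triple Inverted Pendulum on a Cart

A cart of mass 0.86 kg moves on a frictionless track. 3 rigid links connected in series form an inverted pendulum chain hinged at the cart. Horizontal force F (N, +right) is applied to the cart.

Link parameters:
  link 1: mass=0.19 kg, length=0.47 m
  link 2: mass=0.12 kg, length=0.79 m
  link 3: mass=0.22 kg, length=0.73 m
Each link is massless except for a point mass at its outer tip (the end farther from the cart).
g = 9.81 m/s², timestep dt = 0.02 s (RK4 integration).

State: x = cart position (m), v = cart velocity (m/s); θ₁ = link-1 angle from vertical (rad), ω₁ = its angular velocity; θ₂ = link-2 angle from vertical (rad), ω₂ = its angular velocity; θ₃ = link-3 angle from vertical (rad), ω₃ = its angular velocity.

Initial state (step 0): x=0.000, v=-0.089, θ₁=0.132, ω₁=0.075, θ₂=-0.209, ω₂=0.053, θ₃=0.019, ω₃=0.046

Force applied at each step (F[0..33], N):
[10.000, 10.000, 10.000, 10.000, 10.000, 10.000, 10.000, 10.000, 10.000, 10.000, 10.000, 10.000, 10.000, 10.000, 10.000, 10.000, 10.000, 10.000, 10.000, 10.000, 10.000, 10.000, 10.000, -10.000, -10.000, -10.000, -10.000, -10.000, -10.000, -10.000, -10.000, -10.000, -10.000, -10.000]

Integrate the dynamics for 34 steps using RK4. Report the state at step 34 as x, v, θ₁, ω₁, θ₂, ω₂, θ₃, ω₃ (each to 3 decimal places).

Answer: x=1.527, v=0.676, θ₁=-3.367, ω₁=-4.939, θ₂=-1.686, ω₂=-5.750, θ₃=-1.571, ω₃=-8.277

Derivation:
apply F[0]=+10.000 → step 1: x=0.000, v=0.129, θ₁=0.132, ω₁=-0.123, θ₂=-0.211, ω₂=-0.241, θ₃=0.021, ω₃=0.189
apply F[1]=+10.000 → step 2: x=0.005, v=0.348, θ₁=0.127, ω₁=-0.328, θ₂=-0.219, ω₂=-0.533, θ₃=0.027, ω₃=0.333
apply F[2]=+10.000 → step 3: x=0.014, v=0.568, θ₁=0.118, ω₁=-0.547, θ₂=-0.232, ω₂=-0.820, θ₃=0.035, ω₃=0.480
apply F[3]=+10.000 → step 4: x=0.028, v=0.789, θ₁=0.105, ω₁=-0.789, θ₂=-0.251, ω₂=-1.098, θ₃=0.046, ω₃=0.626
apply F[4]=+10.000 → step 5: x=0.046, v=1.013, θ₁=0.087, ω₁=-1.063, θ₂=-0.276, ω₂=-1.360, θ₃=0.060, ω₃=0.770
apply F[5]=+10.000 → step 6: x=0.068, v=1.239, θ₁=0.062, ω₁=-1.377, θ₂=-0.306, ω₂=-1.598, θ₃=0.077, ω₃=0.905
apply F[6]=+10.000 → step 7: x=0.095, v=1.469, θ₁=0.031, ω₁=-1.739, θ₂=-0.340, ω₂=-1.801, θ₃=0.096, ω₃=1.024
apply F[7]=+10.000 → step 8: x=0.127, v=1.701, θ₁=-0.008, ω₁=-2.152, θ₂=-0.377, ω₂=-1.962, θ₃=0.117, ω₃=1.118
apply F[8]=+10.000 → step 9: x=0.164, v=1.934, θ₁=-0.055, ω₁=-2.621, θ₂=-0.418, ω₂=-2.068, θ₃=0.140, ω₃=1.176
apply F[9]=+10.000 → step 10: x=0.205, v=2.169, θ₁=-0.113, ω₁=-3.144, θ₂=-0.460, ω₂=-2.114, θ₃=0.164, ω₃=1.190
apply F[10]=+10.000 → step 11: x=0.250, v=2.402, θ₁=-0.181, ω₁=-3.717, θ₂=-0.502, ω₂=-2.092, θ₃=0.188, ω₃=1.147
apply F[11]=+10.000 → step 12: x=0.301, v=2.630, θ₁=-0.262, ω₁=-4.331, θ₂=-0.543, ω₂=-2.001, θ₃=0.209, ω₃=1.035
apply F[12]=+10.000 → step 13: x=0.355, v=2.849, θ₁=-0.355, ω₁=-4.969, θ₂=-0.581, ω₂=-1.845, θ₃=0.228, ω₃=0.839
apply F[13]=+10.000 → step 14: x=0.414, v=3.051, θ₁=-0.461, ω₁=-5.603, θ₂=-0.616, ω₂=-1.641, θ₃=0.242, ω₃=0.546
apply F[14]=+10.000 → step 15: x=0.477, v=3.230, θ₁=-0.579, ω₁=-6.198, θ₂=-0.647, ω₂=-1.419, θ₃=0.249, ω₃=0.145
apply F[15]=+10.000 → step 16: x=0.543, v=3.381, θ₁=-0.708, ω₁=-6.714, θ₂=-0.673, ω₂=-1.221, θ₃=0.247, ω₃=-0.359
apply F[16]=+10.000 → step 17: x=0.612, v=3.500, θ₁=-0.847, ω₁=-7.121, θ₂=-0.696, ω₂=-1.091, θ₃=0.235, ω₃=-0.949
apply F[17]=+10.000 → step 18: x=0.683, v=3.590, θ₁=-0.992, ω₁=-7.404, θ₂=-0.718, ω₂=-1.062, θ₃=0.209, ω₃=-1.591
apply F[18]=+10.000 → step 19: x=0.756, v=3.657, θ₁=-1.142, ω₁=-7.569, θ₂=-0.740, ω₂=-1.146, θ₃=0.171, ω₃=-2.252
apply F[19]=+10.000 → step 20: x=0.829, v=3.710, θ₁=-1.294, ω₁=-7.632, θ₂=-0.764, ω₂=-1.335, θ₃=0.119, ω₃=-2.902
apply F[20]=+10.000 → step 21: x=0.904, v=3.755, θ₁=-1.447, ω₁=-7.611, θ₂=-0.794, ω₂=-1.609, θ₃=0.055, ω₃=-3.529
apply F[21]=+10.000 → step 22: x=0.980, v=3.799, θ₁=-1.598, ω₁=-7.512, θ₂=-0.829, ω₂=-1.945, θ₃=-0.022, ω₃=-4.127
apply F[22]=+10.000 → step 23: x=1.056, v=3.847, θ₁=-1.747, ω₁=-7.333, θ₂=-0.872, ω₂=-2.318, θ₃=-0.110, ω₃=-4.700
apply F[23]=-10.000 → step 24: x=1.130, v=3.528, θ₁=-1.895, ω₁=-7.488, θ₂=-0.918, ω₂=-2.377, θ₃=-0.208, ω₃=-5.057
apply F[24]=-10.000 → step 25: x=1.197, v=3.204, θ₁=-2.046, ω₁=-7.651, θ₂=-0.967, ω₂=-2.492, θ₃=-0.312, ω₃=-5.425
apply F[25]=-10.000 → step 26: x=1.258, v=2.875, θ₁=-2.201, ω₁=-7.804, θ₂=-1.019, ω₂=-2.675, θ₃=-0.425, ω₃=-5.799
apply F[26]=-10.000 → step 27: x=1.312, v=2.547, θ₁=-2.358, ω₁=-7.925, θ₂=-1.075, ω₂=-2.936, θ₃=-0.544, ω₃=-6.172
apply F[27]=-10.000 → step 28: x=1.360, v=2.226, θ₁=-2.517, ω₁=-7.984, θ₂=-1.137, ω₂=-3.277, θ₃=-0.671, ω₃=-6.538
apply F[28]=-10.000 → step 29: x=1.401, v=1.918, θ₁=-2.677, ω₁=-7.945, θ₂=-1.206, ω₂=-3.688, θ₃=-0.806, ω₃=-6.889
apply F[29]=-10.000 → step 30: x=1.437, v=1.629, θ₁=-2.834, ω₁=-7.765, θ₂=-1.284, ω₂=-4.147, θ₃=-0.947, ω₃=-7.222
apply F[30]=-10.000 → step 31: x=1.467, v=1.363, θ₁=-2.986, ω₁=-7.400, θ₂=-1.372, ω₂=-4.616, θ₃=-1.095, ω₃=-7.534
apply F[31]=-10.000 → step 32: x=1.491, v=1.119, θ₁=-3.129, ω₁=-6.814, θ₂=-1.469, ω₂=-5.055, θ₃=-1.248, ω₃=-7.819
apply F[32]=-10.000 → step 33: x=1.512, v=0.892, θ₁=-3.257, ω₁=-5.992, θ₂=-1.574, ω₂=-5.434, θ₃=-1.407, ω₃=-8.071
apply F[33]=-10.000 → step 34: x=1.527, v=0.676, θ₁=-3.367, ω₁=-4.939, θ₂=-1.686, ω₂=-5.750, θ₃=-1.571, ω₃=-8.277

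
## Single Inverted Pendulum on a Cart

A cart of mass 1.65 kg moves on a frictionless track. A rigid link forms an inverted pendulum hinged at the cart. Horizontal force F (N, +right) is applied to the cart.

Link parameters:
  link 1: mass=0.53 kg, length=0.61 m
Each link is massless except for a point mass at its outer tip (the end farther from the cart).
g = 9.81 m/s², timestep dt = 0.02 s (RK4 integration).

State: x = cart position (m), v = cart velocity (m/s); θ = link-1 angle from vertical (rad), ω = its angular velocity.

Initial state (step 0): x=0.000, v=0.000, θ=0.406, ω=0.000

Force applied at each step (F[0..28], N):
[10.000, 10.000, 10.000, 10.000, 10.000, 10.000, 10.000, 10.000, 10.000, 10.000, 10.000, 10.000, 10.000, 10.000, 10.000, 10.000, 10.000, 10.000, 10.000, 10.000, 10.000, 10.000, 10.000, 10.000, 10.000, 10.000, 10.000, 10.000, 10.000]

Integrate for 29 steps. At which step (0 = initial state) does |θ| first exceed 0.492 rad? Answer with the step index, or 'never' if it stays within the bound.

apply F[0]=+10.000 → step 1: x=0.001, v=0.094, θ=0.406, ω=-0.014
apply F[1]=+10.000 → step 2: x=0.004, v=0.187, θ=0.405, ω=-0.028
apply F[2]=+10.000 → step 3: x=0.008, v=0.281, θ=0.405, ω=-0.043
apply F[3]=+10.000 → step 4: x=0.015, v=0.375, θ=0.404, ω=-0.057
apply F[4]=+10.000 → step 5: x=0.023, v=0.469, θ=0.402, ω=-0.073
apply F[5]=+10.000 → step 6: x=0.034, v=0.563, θ=0.401, ω=-0.089
apply F[6]=+10.000 → step 7: x=0.046, v=0.657, θ=0.399, ω=-0.106
apply F[7]=+10.000 → step 8: x=0.060, v=0.751, θ=0.397, ω=-0.123
apply F[8]=+10.000 → step 9: x=0.076, v=0.845, θ=0.394, ω=-0.142
apply F[9]=+10.000 → step 10: x=0.094, v=0.940, θ=0.391, ω=-0.162
apply F[10]=+10.000 → step 11: x=0.114, v=1.034, θ=0.387, ω=-0.184
apply F[11]=+10.000 → step 12: x=0.135, v=1.129, θ=0.384, ω=-0.207
apply F[12]=+10.000 → step 13: x=0.159, v=1.225, θ=0.379, ω=-0.233
apply F[13]=+10.000 → step 14: x=0.184, v=1.320, θ=0.374, ω=-0.260
apply F[14]=+10.000 → step 15: x=0.212, v=1.416, θ=0.369, ω=-0.290
apply F[15]=+10.000 → step 16: x=0.241, v=1.513, θ=0.363, ω=-0.322
apply F[16]=+10.000 → step 17: x=0.272, v=1.609, θ=0.356, ω=-0.358
apply F[17]=+10.000 → step 18: x=0.305, v=1.707, θ=0.348, ω=-0.397
apply F[18]=+10.000 → step 19: x=0.340, v=1.805, θ=0.340, ω=-0.439
apply F[19]=+10.000 → step 20: x=0.377, v=1.903, θ=0.331, ω=-0.486
apply F[20]=+10.000 → step 21: x=0.416, v=2.002, θ=0.320, ω=-0.537
apply F[21]=+10.000 → step 22: x=0.457, v=2.102, θ=0.309, ω=-0.593
apply F[22]=+10.000 → step 23: x=0.501, v=2.203, θ=0.297, ω=-0.655
apply F[23]=+10.000 → step 24: x=0.546, v=2.305, θ=0.283, ω=-0.723
apply F[24]=+10.000 → step 25: x=0.593, v=2.408, θ=0.268, ω=-0.798
apply F[25]=+10.000 → step 26: x=0.642, v=2.512, θ=0.251, ω=-0.880
apply F[26]=+10.000 → step 27: x=0.693, v=2.617, θ=0.232, ω=-0.971
apply F[27]=+10.000 → step 28: x=0.747, v=2.724, θ=0.212, ω=-1.071
apply F[28]=+10.000 → step 29: x=0.802, v=2.833, θ=0.190, ω=-1.181
max |θ| = 0.406 ≤ 0.492 over all 30 states.

Answer: never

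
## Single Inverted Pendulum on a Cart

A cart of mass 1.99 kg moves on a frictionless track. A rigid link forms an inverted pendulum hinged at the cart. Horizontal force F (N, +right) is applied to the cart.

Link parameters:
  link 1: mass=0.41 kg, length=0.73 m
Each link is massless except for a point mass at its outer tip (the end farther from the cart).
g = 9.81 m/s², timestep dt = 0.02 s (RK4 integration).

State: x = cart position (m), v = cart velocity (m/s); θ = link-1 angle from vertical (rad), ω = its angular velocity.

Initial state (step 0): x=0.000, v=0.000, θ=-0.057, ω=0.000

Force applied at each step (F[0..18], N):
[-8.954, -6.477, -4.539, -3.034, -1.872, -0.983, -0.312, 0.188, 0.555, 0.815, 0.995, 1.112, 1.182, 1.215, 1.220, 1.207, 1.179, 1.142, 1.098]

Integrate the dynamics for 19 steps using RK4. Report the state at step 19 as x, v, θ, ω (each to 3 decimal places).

Answer: x=-0.072, v=-0.128, θ=0.010, ω=0.070

Derivation:
apply F[0]=-8.954 → step 1: x=-0.001, v=-0.088, θ=-0.056, ω=0.105
apply F[1]=-6.477 → step 2: x=-0.003, v=-0.151, θ=-0.053, ω=0.176
apply F[2]=-4.539 → step 3: x=-0.007, v=-0.194, θ=-0.049, ω=0.222
apply F[3]=-3.034 → step 4: x=-0.011, v=-0.223, θ=-0.044, ω=0.248
apply F[4]=-1.872 → step 5: x=-0.015, v=-0.240, θ=-0.039, ω=0.260
apply F[5]=-0.983 → step 6: x=-0.020, v=-0.248, θ=-0.034, ω=0.262
apply F[6]=-0.312 → step 7: x=-0.025, v=-0.250, θ=-0.029, ω=0.256
apply F[7]=+0.188 → step 8: x=-0.030, v=-0.247, θ=-0.024, ω=0.245
apply F[8]=+0.555 → step 9: x=-0.035, v=-0.241, θ=-0.019, ω=0.230
apply F[9]=+0.815 → step 10: x=-0.040, v=-0.232, θ=-0.015, ω=0.214
apply F[10]=+0.995 → step 11: x=-0.044, v=-0.221, θ=-0.011, ω=0.196
apply F[11]=+1.112 → step 12: x=-0.049, v=-0.210, θ=-0.007, ω=0.178
apply F[12]=+1.182 → step 13: x=-0.053, v=-0.198, θ=-0.004, ω=0.160
apply F[13]=+1.215 → step 14: x=-0.057, v=-0.185, θ=-0.001, ω=0.142
apply F[14]=+1.220 → step 15: x=-0.060, v=-0.173, θ=0.002, ω=0.126
apply F[15]=+1.207 → step 16: x=-0.064, v=-0.161, θ=0.004, ω=0.110
apply F[16]=+1.179 → step 17: x=-0.067, v=-0.149, θ=0.007, ω=0.096
apply F[17]=+1.142 → step 18: x=-0.070, v=-0.138, θ=0.008, ω=0.082
apply F[18]=+1.098 → step 19: x=-0.072, v=-0.128, θ=0.010, ω=0.070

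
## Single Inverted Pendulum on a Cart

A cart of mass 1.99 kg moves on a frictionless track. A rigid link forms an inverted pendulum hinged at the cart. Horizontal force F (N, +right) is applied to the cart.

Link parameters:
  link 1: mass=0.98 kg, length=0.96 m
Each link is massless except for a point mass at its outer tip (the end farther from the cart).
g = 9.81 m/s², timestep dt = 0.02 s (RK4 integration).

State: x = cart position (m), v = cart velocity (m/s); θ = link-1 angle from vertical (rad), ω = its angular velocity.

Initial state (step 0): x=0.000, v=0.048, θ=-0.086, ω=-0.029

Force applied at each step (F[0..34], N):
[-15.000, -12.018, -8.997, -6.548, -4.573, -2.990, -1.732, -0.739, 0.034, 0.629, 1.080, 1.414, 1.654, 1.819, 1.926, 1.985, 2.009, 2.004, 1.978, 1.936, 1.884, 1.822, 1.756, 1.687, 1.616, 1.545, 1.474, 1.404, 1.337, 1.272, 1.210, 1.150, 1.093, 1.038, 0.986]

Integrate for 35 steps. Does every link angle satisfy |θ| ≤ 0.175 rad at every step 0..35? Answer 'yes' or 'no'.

Answer: yes

Derivation:
apply F[0]=-15.000 → step 1: x=-0.000, v=-0.094, θ=-0.085, ω=0.101
apply F[1]=-12.018 → step 2: x=-0.003, v=-0.206, θ=-0.082, ω=0.200
apply F[2]=-8.997 → step 3: x=-0.008, v=-0.289, θ=-0.078, ω=0.270
apply F[3]=-6.548 → step 4: x=-0.015, v=-0.347, θ=-0.072, ω=0.315
apply F[4]=-4.573 → step 5: x=-0.022, v=-0.387, θ=-0.065, ω=0.342
apply F[5]=-2.990 → step 6: x=-0.030, v=-0.411, θ=-0.058, ω=0.355
apply F[6]=-1.732 → step 7: x=-0.038, v=-0.423, θ=-0.051, ω=0.356
apply F[7]=-0.739 → step 8: x=-0.047, v=-0.426, θ=-0.044, ω=0.349
apply F[8]=+0.034 → step 9: x=-0.055, v=-0.422, θ=-0.037, ω=0.337
apply F[9]=+0.629 → step 10: x=-0.064, v=-0.412, θ=-0.031, ω=0.320
apply F[10]=+1.080 → step 11: x=-0.072, v=-0.399, θ=-0.024, ω=0.300
apply F[11]=+1.414 → step 12: x=-0.080, v=-0.382, θ=-0.019, ω=0.279
apply F[12]=+1.654 → step 13: x=-0.087, v=-0.364, θ=-0.013, ω=0.257
apply F[13]=+1.819 → step 14: x=-0.094, v=-0.345, θ=-0.008, ω=0.234
apply F[14]=+1.926 → step 15: x=-0.101, v=-0.325, θ=-0.004, ω=0.212
apply F[15]=+1.985 → step 16: x=-0.107, v=-0.305, θ=0.000, ω=0.191
apply F[16]=+2.009 → step 17: x=-0.113, v=-0.285, θ=0.004, ω=0.170
apply F[17]=+2.004 → step 18: x=-0.119, v=-0.265, θ=0.007, ω=0.151
apply F[18]=+1.978 → step 19: x=-0.124, v=-0.246, θ=0.010, ω=0.133
apply F[19]=+1.936 → step 20: x=-0.128, v=-0.228, θ=0.012, ω=0.116
apply F[20]=+1.884 → step 21: x=-0.133, v=-0.210, θ=0.014, ω=0.100
apply F[21]=+1.822 → step 22: x=-0.137, v=-0.193, θ=0.016, ω=0.086
apply F[22]=+1.756 → step 23: x=-0.141, v=-0.177, θ=0.018, ω=0.073
apply F[23]=+1.687 → step 24: x=-0.144, v=-0.162, θ=0.019, ω=0.061
apply F[24]=+1.616 → step 25: x=-0.147, v=-0.148, θ=0.020, ω=0.050
apply F[25]=+1.545 → step 26: x=-0.150, v=-0.134, θ=0.021, ω=0.040
apply F[26]=+1.474 → step 27: x=-0.152, v=-0.122, θ=0.022, ω=0.031
apply F[27]=+1.404 → step 28: x=-0.155, v=-0.110, θ=0.022, ω=0.023
apply F[28]=+1.337 → step 29: x=-0.157, v=-0.098, θ=0.023, ω=0.016
apply F[29]=+1.272 → step 30: x=-0.159, v=-0.088, θ=0.023, ω=0.010
apply F[30]=+1.210 → step 31: x=-0.160, v=-0.078, θ=0.023, ω=0.005
apply F[31]=+1.150 → step 32: x=-0.162, v=-0.069, θ=0.023, ω=-0.000
apply F[32]=+1.093 → step 33: x=-0.163, v=-0.060, θ=0.023, ω=-0.005
apply F[33]=+1.038 → step 34: x=-0.164, v=-0.052, θ=0.023, ω=-0.008
apply F[34]=+0.986 → step 35: x=-0.165, v=-0.044, θ=0.023, ω=-0.012
Max |angle| over trajectory = 0.086 rad; bound = 0.175 → within bound.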